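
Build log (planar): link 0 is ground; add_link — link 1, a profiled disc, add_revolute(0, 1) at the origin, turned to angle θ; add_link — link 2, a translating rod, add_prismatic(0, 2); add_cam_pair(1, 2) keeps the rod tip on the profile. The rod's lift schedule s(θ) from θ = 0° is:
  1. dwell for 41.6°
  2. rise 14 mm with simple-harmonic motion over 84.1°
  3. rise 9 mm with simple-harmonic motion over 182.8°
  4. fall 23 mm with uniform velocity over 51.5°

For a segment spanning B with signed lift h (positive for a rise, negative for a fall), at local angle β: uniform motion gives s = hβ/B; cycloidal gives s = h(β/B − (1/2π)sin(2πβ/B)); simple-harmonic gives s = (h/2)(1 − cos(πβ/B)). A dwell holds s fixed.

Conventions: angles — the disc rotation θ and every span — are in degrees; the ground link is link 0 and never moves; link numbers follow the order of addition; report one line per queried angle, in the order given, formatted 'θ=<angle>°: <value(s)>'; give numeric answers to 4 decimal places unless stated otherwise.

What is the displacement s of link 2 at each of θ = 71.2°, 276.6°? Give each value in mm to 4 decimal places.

seg 1 [0°–41.6°] dwell: s stays 0.0000
seg 2 [41.6°–125.7°] simple-harmonic, h=14: θ=71.2° here. β=29.6, B=84.1. 14/2·(1 − cos(π·0.3520)) = 3.8606 → s = 3.8606
seg 2 [41.6°–125.7°] simple-harmonic, h=14: full span → s += 14 → s = 14.0000
seg 3 [125.7°–308.5°] simple-harmonic, h=9: θ=276.6° here. β=150.9, B=182.8. 9/2·(1 − cos(π·0.8255)) = 8.3405 → s = 22.3405

θ=71.2°: 3.8606
θ=276.6°: 22.3405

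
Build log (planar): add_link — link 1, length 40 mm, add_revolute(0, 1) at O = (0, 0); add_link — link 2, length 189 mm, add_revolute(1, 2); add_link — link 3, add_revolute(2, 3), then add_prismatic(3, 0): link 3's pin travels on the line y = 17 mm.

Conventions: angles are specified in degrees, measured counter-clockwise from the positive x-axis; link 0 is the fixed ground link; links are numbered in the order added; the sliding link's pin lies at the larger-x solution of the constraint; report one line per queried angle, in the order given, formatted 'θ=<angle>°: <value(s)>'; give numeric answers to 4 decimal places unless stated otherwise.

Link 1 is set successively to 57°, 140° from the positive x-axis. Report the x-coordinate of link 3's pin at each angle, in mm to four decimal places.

geometry: r = 40 mm, L = 189 mm, e = 17 mm
θ=57°: crank pin P = (r cos θ, r sin θ) = (21.785561, 33.546823)
θ=57°: h = r sin θ − e = 33.546823 − 17 = 16.546823
θ=57°: x = r cos θ + √(L² − h²) = 21.785561 + 188.274275 = 210.059836
θ=140°: crank pin P = (r cos θ, r sin θ) = (-30.641778, 25.711504)
θ=140°: h = r sin θ − e = 25.711504 − 17 = 8.711504
θ=140°: x = r cos θ + √(L² − h²) = -30.641778 + 188.799125 = 158.157348

θ=57°: 210.0598
θ=140°: 158.1573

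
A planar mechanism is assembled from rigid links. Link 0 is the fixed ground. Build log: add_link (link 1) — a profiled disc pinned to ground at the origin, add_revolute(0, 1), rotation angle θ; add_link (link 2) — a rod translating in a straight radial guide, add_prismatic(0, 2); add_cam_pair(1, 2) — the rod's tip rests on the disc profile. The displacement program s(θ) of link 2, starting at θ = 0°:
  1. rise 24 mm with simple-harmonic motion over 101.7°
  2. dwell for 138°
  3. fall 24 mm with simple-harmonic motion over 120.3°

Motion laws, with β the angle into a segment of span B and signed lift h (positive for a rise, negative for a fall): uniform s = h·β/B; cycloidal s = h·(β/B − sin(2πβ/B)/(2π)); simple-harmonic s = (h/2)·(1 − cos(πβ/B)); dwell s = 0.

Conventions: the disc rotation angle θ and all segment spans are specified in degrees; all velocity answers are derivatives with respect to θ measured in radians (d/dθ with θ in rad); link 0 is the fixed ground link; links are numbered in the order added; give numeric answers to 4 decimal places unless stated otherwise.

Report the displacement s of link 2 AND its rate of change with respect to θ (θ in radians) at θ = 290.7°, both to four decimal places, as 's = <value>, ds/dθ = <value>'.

seg 1 [0°–101.7°] simple-harmonic, h=24: full span → s += 24 → s = 24.0000
seg 2 [101.7°–239.7°] dwell: s stays 24.0000
seg 3 [239.7°–360°] simple-harmonic, h=-24: θ=290.7° here. β=51, B=120.3. -24/2·(1 − cos(π·0.4239)) = -9.1598 → s = 14.8402
velocity in seg [239.7°–360°] (simple-harmonic), θ in radians: β = 51° = 0.8901 rad, B = 120.3° = 2.0996 rad; ds/dθ = (πh/(2B)) sin(πβ/B) = (π·(-24)/(2·2.0996)) sin(π·0.4239) = -17.444958 mm/rad

s = 14.8402, ds/dθ = -17.4450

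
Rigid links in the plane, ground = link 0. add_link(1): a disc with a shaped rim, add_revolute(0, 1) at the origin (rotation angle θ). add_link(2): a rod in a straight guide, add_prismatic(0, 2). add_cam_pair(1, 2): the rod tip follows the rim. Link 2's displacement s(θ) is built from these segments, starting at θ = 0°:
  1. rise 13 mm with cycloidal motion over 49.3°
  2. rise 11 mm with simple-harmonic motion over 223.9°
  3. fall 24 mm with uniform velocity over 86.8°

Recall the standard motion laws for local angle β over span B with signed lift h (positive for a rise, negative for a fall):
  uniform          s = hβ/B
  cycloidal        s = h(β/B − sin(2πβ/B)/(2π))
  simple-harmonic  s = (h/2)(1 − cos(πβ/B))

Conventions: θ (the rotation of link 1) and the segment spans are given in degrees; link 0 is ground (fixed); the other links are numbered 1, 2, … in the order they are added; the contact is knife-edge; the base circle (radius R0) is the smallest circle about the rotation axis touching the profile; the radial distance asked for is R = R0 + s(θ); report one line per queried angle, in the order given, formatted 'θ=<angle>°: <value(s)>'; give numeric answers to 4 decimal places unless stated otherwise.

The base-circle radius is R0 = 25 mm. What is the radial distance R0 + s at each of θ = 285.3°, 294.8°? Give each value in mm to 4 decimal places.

segment 1 (0° to 49.3°, cycloidal, h = 13) is passed completely: s = 0.0000 + (13) = 13.0000
segment 2 (49.3° to 273.2°, simple-harmonic, h = 11) is passed completely: s = 13.0000 + (11) = 24.0000
θ = 285.3° falls in segment 3 (273.2° to 360°, uniform, h = -24): β = 285.3 − 273.2 = 12.1°, B = 86.8°; Δs = -24·12.1/86.8 = -3.3456; s = 24.0000 − 3.3456 = 20.6544
θ = 294.8° falls in segment 3 (273.2° to 360°, uniform, h = -24): β = 294.8 − 273.2 = 21.6°, B = 86.8°; Δs = -24·21.6/86.8 = -5.9724; s = 24.0000 − 5.9724 = 18.0276
θ=285.3°: R = R0 + s = 25 + 20.6544 = 45.6544
θ=294.8°: R = R0 + s = 25 + 18.0276 = 43.0276

θ=285.3°: 45.6544
θ=294.8°: 43.0276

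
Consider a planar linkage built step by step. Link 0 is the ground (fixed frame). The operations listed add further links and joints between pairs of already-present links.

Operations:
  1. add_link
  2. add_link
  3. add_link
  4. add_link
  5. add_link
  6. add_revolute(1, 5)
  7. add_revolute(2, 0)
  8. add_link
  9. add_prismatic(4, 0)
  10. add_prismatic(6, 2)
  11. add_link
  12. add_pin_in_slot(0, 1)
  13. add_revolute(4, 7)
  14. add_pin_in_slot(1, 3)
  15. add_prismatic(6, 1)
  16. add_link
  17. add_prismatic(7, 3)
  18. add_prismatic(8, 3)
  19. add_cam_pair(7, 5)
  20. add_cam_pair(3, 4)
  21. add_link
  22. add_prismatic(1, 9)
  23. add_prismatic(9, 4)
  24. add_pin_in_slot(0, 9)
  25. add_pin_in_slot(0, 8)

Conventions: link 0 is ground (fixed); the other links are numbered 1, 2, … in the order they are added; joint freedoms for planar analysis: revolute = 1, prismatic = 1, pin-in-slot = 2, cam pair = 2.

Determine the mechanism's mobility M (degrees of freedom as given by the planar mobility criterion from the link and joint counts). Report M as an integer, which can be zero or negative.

L=1 J1=0 J2=0
add link → L=2 J1=0 J2=0
add link → L=3 J1=0 J2=0
add link → L=4 J1=0 J2=0
add link → L=5 J1=0 J2=0
add link → L=6 J1=0 J2=0
R@1,5 dof=1 J1 → L=6 J1=1 J2=0
R@2,0 dof=1 J1 → L=6 J1=2 J2=0
add link → L=7 J1=2 J2=0
P@4,0 dof=1 J1 → L=7 J1=3 J2=0
P@6,2 dof=1 J1 → L=7 J1=4 J2=0
add link → L=8 J1=4 J2=0
PS@0,1 dof=2 J2 → L=8 J1=4 J2=1
R@4,7 dof=1 J1 → L=8 J1=5 J2=1
PS@1,3 dof=2 J2 → L=8 J1=5 J2=2
P@6,1 dof=1 J1 → L=8 J1=6 J2=2
add link → L=9 J1=6 J2=2
P@7,3 dof=1 J1 → L=9 J1=7 J2=2
P@8,3 dof=1 J1 → L=9 J1=8 J2=2
C@7,5 dof=2 J2 → L=9 J1=8 J2=3
C@3,4 dof=2 J2 → L=9 J1=8 J2=4
add link → L=10 J1=8 J2=4
P@1,9 dof=1 J1 → L=10 J1=9 J2=4
P@9,4 dof=1 J1 → L=10 J1=10 J2=4
PS@0,9 dof=2 J2 → L=10 J1=10 J2=5
PS@0,8 dof=2 J2 → L=10 J1=10 J2=6
M=3(L−1)−2J1−J2=3·9−2·10−6=1

M = 1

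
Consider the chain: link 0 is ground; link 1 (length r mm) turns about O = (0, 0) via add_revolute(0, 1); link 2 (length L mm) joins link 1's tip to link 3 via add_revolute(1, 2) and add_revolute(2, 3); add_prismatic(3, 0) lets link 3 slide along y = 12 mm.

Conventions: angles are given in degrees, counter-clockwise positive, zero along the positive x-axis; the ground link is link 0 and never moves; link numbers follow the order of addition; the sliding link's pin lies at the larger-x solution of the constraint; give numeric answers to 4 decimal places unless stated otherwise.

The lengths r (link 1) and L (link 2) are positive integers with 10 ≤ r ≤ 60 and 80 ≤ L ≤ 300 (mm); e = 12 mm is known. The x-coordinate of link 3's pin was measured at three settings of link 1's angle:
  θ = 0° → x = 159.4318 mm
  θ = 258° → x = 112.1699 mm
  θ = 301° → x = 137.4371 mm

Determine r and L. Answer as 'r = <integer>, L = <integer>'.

constraint per measurement: (x − r cos θ)² + (r sin θ − e)² = L²
subtracting the θ₁ and θ₂ equations cancels the r² and L² terms:
r = (x₁² − x₂²) / (2[(x₁cos θ₁ + e sin θ₁) − (x₂cos θ₂ + e sin θ₂)]) = 33.0000 → r = 33
L² = (x₁ − r cos θ₁)² + (r sin θ₁ − e)² = 16129.0001 → L = 127.0000 → L = 127
check at θ₃=301°: x = 137.4371 (printed 137.4371) ✓

r = 33, L = 127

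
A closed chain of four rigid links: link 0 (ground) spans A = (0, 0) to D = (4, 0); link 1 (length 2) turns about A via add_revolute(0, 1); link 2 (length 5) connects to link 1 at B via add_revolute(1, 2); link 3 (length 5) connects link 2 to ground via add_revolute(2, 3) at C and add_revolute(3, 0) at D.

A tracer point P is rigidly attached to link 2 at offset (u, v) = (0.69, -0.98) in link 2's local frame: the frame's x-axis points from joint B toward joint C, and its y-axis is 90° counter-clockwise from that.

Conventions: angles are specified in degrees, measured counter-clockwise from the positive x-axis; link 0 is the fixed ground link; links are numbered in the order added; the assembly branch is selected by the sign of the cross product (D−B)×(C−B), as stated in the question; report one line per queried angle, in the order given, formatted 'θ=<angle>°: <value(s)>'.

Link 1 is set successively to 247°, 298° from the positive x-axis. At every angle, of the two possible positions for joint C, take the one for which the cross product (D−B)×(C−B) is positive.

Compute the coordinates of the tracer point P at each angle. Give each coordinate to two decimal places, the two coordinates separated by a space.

A=(0,0), D=(4.00,0)
θ=247°: B = A + 2.00·(cos247°, sin247°) = (-0.7815, -1.8410)
θ=247°: |BD| = 5.1236
θ=247°: circle(B,5.00) ∩ circle(D,5.00): a=2.5618, h=4.2938
θ=247°:   candidates: C₊=(0.0664,3.0866) cross=22.000; C₋=(3.1521,-4.9276) cross=-22.000
θ=247°:   branch + wants cross > 0 → take C=(0.0664,3.0866) (cross=22.000)
θ=247°: ex = (C−B)/|BC| = (0.1696,0.9855); ey = (-0.9855,0.1696)
θ=247°: P = B + 0.69·ex + -0.98·ey = (0.3014,-1.3272)
θ=298°: B = A + 2.00·(cos298°, sin298°) = (0.9389, -1.7659)
θ=298°: |BD| = 3.5339
θ=298°: circle(B,5.00) ∩ circle(D,5.00): a=1.7670, h=4.6774
θ=298°:   candidates: C₊=(0.1322,3.1686) cross=16.529; C₋=(4.8068,-4.9345) cross=-16.529
θ=298°:   branch + wants cross > 0 → take C=(0.1322,3.1686) (cross=16.529)
θ=298°: ex = (C−B)/|BC| = (-0.1614,0.9869); ey = (-0.9869,-0.1614)
θ=298°: P = B + 0.69·ex + -0.98·ey = (1.7948,-0.9268)

θ=247°: 0.30 -1.33
θ=298°: 1.79 -0.93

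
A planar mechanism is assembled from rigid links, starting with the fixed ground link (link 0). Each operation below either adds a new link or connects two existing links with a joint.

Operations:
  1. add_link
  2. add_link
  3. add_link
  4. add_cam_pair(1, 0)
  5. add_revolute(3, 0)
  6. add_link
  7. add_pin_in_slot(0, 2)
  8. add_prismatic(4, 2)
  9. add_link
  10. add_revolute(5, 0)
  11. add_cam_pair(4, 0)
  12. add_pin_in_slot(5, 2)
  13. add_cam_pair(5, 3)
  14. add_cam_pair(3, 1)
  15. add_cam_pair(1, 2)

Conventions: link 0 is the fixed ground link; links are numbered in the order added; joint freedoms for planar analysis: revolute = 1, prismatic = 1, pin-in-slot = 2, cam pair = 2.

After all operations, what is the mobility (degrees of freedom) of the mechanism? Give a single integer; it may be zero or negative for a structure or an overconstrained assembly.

L=1 J1=0 J2=0
add link → L=2 J1=0 J2=0
add link → L=3 J1=0 J2=0
add link → L=4 J1=0 J2=0
C@1,0 dof=2 J2 → L=4 J1=0 J2=1
R@3,0 dof=1 J1 → L=4 J1=1 J2=1
add link → L=5 J1=1 J2=1
PS@0,2 dof=2 J2 → L=5 J1=1 J2=2
P@4,2 dof=1 J1 → L=5 J1=2 J2=2
add link → L=6 J1=2 J2=2
R@5,0 dof=1 J1 → L=6 J1=3 J2=2
C@4,0 dof=2 J2 → L=6 J1=3 J2=3
PS@5,2 dof=2 J2 → L=6 J1=3 J2=4
C@5,3 dof=2 J2 → L=6 J1=3 J2=5
C@3,1 dof=2 J2 → L=6 J1=3 J2=6
C@1,2 dof=2 J2 → L=6 J1=3 J2=7
M=3(L−1)−2J1−J2=3·5−2·3−7=2

M = 2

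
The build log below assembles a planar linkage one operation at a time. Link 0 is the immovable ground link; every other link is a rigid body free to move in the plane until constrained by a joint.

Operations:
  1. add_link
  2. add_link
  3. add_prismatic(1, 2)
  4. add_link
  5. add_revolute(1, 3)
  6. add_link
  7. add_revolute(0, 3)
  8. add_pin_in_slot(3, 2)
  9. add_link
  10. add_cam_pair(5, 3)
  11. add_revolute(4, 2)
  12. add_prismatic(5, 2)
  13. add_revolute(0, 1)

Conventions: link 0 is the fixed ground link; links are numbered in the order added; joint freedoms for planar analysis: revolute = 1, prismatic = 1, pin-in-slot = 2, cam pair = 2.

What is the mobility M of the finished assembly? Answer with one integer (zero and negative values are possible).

link 0 = ground. State L|J1|J2 = 1|0|0
+link1  2|0|0
+link2  3|0|0
P(1,2) f=1→J1  3|1|0
+link3  4|1|0
R(1,3) f=1→J1  4|2|0
+link4  5|2|0
R(0,3) f=1→J1  5|3|0
PS(3,2) f=2→J2  5|3|1
+link5  6|3|1
C(5,3) f=2→J2  6|3|2
R(4,2) f=1→J1  6|4|2
P(5,2) f=1→J1  6|5|2
R(0,1) f=1→J1  6|6|2
M = 3(6−1)−2·6−2 = 15−12−2 = 1

M = 1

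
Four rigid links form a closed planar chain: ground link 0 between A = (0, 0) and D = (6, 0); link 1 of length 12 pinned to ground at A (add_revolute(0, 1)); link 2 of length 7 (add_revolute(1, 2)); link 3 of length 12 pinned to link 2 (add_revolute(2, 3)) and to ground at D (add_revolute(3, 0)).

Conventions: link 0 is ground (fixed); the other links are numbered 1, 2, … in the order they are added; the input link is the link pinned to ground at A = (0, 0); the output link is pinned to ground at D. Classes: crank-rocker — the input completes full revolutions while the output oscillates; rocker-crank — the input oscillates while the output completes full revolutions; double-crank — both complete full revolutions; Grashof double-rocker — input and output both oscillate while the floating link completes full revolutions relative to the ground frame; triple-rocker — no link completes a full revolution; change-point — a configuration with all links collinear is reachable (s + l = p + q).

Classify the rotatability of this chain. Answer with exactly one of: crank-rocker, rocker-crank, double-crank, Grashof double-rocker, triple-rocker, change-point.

lengths: ground=6, input=12, coupler=7, output=12
sorted: s=6 (shortest), l=12 (longest), p+q=19
s + l = 18 vs p + q = 19
s + l < p + q (Grashof) with shortest = ground link → double-crank

double-crank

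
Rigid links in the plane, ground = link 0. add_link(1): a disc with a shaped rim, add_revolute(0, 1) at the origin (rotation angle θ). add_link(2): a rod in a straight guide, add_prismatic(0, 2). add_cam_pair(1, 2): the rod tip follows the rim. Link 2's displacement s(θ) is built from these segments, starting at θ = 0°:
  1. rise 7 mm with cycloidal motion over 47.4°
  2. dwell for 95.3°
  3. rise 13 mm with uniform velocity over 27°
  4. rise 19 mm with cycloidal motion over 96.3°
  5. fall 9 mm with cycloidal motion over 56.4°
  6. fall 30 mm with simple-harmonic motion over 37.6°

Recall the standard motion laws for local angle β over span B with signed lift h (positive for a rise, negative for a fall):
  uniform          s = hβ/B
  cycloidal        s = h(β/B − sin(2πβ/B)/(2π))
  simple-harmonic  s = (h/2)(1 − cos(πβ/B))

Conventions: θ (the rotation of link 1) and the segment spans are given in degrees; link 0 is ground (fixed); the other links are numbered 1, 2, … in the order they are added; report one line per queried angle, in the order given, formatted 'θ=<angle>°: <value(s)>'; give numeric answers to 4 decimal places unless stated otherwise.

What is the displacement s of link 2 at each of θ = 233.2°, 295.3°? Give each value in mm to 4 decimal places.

segment 1 (0° to 47.4°, cycloidal, h = 7) is passed completely: s = 0.0000 + (7) = 7.0000
segment 2 (47.4° to 142.7°, dwell): s unchanged at 7.0000
segment 3 (142.7° to 169.7°, uniform, h = 13) is passed completely: s = 7.0000 + (13) = 20.0000
θ = 233.2° falls in segment 4 (169.7° to 266°, cycloidal, h = 19): β = 233.2 − 169.7 = 63.5°, B = 96.3°; Δs = 19·(0.6594 − sin(2π·0.6594)/(2π)) = 15.0756; s = 20.0000 + 15.0756 = 35.0756
segment 4 (169.7° to 266°, cycloidal, h = 19) is passed completely: s = 20.0000 + (19) = 39.0000
θ = 295.3° falls in segment 5 (266° to 322.4°, cycloidal, h = -9): β = 295.3 − 266 = 29.3°, B = 56.4°; Δs = -9·(0.5195 − sin(2π·0.5195)/(2π)) = -4.8506; s = 39.0000 − 4.8506 = 34.1494

θ=233.2°: 35.0756
θ=295.3°: 34.1494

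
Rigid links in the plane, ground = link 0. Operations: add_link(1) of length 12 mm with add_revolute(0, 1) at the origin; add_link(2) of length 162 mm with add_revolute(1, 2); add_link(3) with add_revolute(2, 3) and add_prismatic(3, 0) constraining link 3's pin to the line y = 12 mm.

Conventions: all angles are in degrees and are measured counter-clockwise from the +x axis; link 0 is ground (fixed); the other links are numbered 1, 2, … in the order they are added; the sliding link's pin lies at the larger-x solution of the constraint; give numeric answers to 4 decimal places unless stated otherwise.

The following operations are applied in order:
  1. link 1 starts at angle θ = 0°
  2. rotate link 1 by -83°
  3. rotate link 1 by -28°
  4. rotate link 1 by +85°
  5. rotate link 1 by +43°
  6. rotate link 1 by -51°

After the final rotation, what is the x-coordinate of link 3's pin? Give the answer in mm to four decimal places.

geometry: r = 12 mm, L = 162 mm, e = 12 mm; θ starts at 0°
rotate link 1 by -83°: θ ← 0° -83° = -83°
rotate link 1 by -28°: θ ← -83° -28° = -111°
rotate link 1 by +85°: θ ← -111° +85° = -26°
rotate link 1 by +43°: θ ← -26° +43° = 17°
rotate link 1 by -51°: θ ← 17° -51° = -34°
crank pin P = (r cos θ, r sin θ) = (9.948451, -6.710315)
h = r sin θ − e = -6.710315 − 12 = -18.710315
x = r cos θ + √(L² − h²) = 9.948451 + 160.915891 = 170.864342

170.8643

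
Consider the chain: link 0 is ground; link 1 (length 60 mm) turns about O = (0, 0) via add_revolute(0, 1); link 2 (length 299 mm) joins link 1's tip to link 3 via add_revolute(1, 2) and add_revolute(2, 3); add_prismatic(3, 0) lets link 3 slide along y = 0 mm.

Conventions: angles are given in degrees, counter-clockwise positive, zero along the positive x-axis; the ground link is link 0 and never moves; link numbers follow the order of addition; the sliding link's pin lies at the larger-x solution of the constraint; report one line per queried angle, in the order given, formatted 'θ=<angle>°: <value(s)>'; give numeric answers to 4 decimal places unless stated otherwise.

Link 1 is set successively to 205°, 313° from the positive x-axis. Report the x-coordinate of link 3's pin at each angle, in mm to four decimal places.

geometry: r = 60 mm, L = 299 mm, e = 0 mm
θ=205°: crank pin P = (r cos θ, r sin θ) = (-54.378467, -25.357096)
θ=205°: h = r sin θ − e = -25.357096 − 0 = -25.357096
θ=205°: x = r cos θ + √(L² − h²) = -54.378467 + 297.922838 = 243.544371
θ=313°: crank pin P = (r cos θ, r sin θ) = (40.919902, -43.881222)
θ=313°: h = r sin θ − e = -43.881222 − 0 = -43.881222
θ=313°: x = r cos θ + √(L² − h²) = 40.919902 + 295.762469 = 336.682371

θ=205°: 243.5444
θ=313°: 336.6824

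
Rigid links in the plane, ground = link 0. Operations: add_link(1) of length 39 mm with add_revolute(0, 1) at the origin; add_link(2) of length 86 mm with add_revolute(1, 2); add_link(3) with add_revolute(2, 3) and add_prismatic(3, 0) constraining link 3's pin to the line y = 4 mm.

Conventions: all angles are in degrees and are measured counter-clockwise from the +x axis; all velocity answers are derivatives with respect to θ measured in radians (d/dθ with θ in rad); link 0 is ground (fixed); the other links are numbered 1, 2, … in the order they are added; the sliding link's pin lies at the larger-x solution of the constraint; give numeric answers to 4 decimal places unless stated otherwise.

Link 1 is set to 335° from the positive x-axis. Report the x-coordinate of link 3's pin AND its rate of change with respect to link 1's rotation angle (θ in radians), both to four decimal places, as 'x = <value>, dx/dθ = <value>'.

geometry: r = 39 mm, L = 86 mm, e = 4 mm
crank pin P = (r cos θ, r sin θ) = (35.346004, -16.482112)
h = r sin θ − e = -16.482112 − 4 = -20.482112
x = r cos θ + √(L² − h²) = 35.346004 + 83.525344 = 118.871348
dx/dθ = −r sin θ − h·r cos θ/√(L² − h²) (θ in radians; h = -20.482112) = 25.149671

x = 118.8713, dx/dθ = 25.1497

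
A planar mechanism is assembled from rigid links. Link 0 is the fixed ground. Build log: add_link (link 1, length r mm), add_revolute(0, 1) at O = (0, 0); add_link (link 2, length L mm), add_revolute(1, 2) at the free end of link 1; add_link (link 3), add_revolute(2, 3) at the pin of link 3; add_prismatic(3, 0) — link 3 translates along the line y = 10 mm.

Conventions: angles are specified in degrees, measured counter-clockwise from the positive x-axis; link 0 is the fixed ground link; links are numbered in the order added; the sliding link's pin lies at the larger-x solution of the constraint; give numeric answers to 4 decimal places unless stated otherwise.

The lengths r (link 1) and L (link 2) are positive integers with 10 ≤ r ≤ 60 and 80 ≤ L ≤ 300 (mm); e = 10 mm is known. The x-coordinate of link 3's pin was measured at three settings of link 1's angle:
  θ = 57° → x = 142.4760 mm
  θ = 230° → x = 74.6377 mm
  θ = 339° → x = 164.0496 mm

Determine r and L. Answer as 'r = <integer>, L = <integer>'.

constraint per measurement: (x − r cos θ)² + (r sin θ − e)² = L²
subtracting the θ₁ and θ₂ equations cancels the r² and L² terms:
r = (x₁² − x₂²) / (2[(x₁cos θ₁ + e sin θ₁) − (x₂cos θ₂ + e sin θ₂)]) = 52.0000 → r = 52
L² = (x₁ − r cos θ₁)² + (r sin θ₁ − e)² = 14161.0021 → L = 119.0000 → L = 119
check at θ₃=339°: x = 164.0496 (printed 164.0496) ✓

r = 52, L = 119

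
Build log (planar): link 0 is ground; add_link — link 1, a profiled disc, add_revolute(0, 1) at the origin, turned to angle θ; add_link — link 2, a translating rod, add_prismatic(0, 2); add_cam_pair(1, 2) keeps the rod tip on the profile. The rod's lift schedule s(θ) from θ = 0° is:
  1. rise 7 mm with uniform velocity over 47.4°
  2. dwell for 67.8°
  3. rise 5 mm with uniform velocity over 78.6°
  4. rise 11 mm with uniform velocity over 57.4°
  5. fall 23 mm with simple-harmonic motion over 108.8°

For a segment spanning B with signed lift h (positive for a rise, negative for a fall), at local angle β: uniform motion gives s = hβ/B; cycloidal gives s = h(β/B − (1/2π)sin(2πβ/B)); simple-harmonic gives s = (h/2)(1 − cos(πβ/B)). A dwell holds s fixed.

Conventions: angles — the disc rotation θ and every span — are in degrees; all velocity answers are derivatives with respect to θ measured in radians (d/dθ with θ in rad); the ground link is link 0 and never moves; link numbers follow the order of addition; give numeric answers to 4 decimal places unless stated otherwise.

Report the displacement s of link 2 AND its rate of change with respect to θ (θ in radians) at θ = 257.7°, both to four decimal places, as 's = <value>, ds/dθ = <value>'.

seg 1 [0°–47.4°] uniform, h=7: full span → s += 7 → s = 7.0000
seg 2 [47.4°–115.2°] dwell: s stays 7.0000
seg 3 [115.2°–193.8°] uniform, h=5: full span → s += 5 → s = 12.0000
seg 4 [193.8°–251.2°] uniform, h=11: full span → s += 11 → s = 23.0000
seg 5 [251.2°–360°] simple-harmonic, h=-23: θ=257.7° here. β=6.5, B=108.8. -23/2·(1 − cos(π·0.0597)) = -0.2020 → s = 22.7980
velocity in seg [251.2°–360°] (simple-harmonic), θ in radians: β = 6.5° = 0.1134 rad, B = 108.8° = 1.8989 rad; ds/dθ = (πh/(2B)) sin(πβ/B) = (π·(-23)/(2·1.8989)) sin(π·0.0597) = -3.549956 mm/rad

s = 22.7980, ds/dθ = -3.5500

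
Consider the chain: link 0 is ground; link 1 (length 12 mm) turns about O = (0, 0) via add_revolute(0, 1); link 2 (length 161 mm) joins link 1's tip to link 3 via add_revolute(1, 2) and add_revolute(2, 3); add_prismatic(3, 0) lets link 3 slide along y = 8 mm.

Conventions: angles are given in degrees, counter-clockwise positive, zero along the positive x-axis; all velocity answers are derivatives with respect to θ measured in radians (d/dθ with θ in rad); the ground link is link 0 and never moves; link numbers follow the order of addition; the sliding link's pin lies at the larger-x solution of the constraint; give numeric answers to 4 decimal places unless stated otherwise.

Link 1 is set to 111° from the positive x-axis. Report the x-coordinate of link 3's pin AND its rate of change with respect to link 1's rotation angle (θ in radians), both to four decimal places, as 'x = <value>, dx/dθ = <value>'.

geometry: r = 12 mm, L = 161 mm, e = 8 mm
crank pin P = (r cos θ, r sin θ) = (-4.300415, 11.202965)
h = r sin θ − e = 11.202965 − 8 = 3.202965
x = r cos θ + √(L² − h²) = -4.300415 + 160.968137 = 156.667721
dx/dθ = −r sin θ − h·r cos θ/√(L² − h²) (θ in radians; h = 3.202965) = -11.117395

x = 156.6677, dx/dθ = -11.1174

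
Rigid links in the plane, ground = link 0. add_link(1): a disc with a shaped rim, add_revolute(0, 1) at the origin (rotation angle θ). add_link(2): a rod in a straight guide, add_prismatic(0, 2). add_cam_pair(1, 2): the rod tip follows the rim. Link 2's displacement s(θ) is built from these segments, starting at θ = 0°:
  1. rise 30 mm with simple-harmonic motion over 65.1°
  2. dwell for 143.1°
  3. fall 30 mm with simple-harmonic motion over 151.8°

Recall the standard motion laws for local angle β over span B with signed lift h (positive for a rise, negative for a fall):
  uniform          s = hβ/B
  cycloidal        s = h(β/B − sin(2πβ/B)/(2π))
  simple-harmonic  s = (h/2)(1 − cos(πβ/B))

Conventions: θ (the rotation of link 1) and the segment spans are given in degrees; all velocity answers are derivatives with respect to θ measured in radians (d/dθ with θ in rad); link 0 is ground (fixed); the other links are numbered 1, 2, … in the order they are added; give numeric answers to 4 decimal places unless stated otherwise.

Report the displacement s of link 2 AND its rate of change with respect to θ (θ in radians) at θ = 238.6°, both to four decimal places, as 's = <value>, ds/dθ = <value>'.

segment 1 (0° to 65.1°, simple-harmonic, h = 30) is passed completely: s = 0.0000 + (30) = 30.0000
segment 2 (65.1° to 208.2°, dwell): s unchanged at 30.0000
θ = 238.6° falls in segment 3 (208.2° to 360°, simple-harmonic, h = -30): β = 238.6 − 208.2 = 30.4°, B = 151.8°; Δs = -30/2·(1 − cos(π·0.2003)) = -2.8720; s = 30.0000 − 2.8720 = 27.1280
velocity in seg [208.2°–360°] (simple-harmonic), θ in radians: β = 30.4° = 0.5306 rad, B = 151.8° = 2.6494 rad; ds/dθ = (πh/(2B)) sin(πβ/B) = (π·(-30)/(2·2.6494)) sin(π·0.2003) = -10.466587 mm/rad

s = 27.1280, ds/dθ = -10.4666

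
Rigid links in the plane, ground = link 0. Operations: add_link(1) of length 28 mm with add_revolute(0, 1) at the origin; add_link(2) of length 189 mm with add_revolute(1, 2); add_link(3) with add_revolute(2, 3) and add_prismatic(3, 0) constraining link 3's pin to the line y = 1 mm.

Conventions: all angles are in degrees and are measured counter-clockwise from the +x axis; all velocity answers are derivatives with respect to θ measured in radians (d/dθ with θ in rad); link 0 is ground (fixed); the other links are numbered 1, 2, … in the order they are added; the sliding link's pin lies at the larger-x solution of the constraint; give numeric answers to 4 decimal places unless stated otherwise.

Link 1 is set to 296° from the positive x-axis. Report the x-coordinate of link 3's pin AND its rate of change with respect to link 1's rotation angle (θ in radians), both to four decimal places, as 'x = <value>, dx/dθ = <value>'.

geometry: r = 28 mm, L = 189 mm, e = 1 mm
crank pin P = (r cos θ, r sin θ) = (12.274392, -25.166233)
h = r sin θ − e = -25.166233 − 1 = -26.166233
x = r cos θ + √(L² − h²) = 12.274392 + 187.179935 = 199.454328
dx/dθ = −r sin θ − h·r cos θ/√(L² − h²) (θ in radians; h = -26.166233) = 26.882094

x = 199.4543, dx/dθ = 26.8821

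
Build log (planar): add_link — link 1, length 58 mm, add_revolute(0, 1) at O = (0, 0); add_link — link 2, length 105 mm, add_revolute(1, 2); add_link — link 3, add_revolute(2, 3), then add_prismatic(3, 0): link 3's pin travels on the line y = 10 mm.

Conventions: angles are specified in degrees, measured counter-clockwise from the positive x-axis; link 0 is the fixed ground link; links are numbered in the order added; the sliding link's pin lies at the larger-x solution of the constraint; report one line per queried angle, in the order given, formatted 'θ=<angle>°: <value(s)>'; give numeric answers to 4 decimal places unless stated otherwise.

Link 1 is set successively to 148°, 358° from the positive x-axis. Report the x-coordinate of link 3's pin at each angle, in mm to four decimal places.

geometry: r = 58 mm, L = 105 mm, e = 10 mm
θ=148°: crank pin P = (r cos θ, r sin θ) = (-49.186790, 30.735317)
θ=148°: h = r sin θ − e = 30.735317 − 10 = 20.735317
θ=148°: x = r cos θ + √(L² − h²) = -49.186790 + 102.932243 = 53.745453
θ=358°: crank pin P = (r cos θ, r sin θ) = (57.964668, -2.024171)
θ=358°: h = r sin θ − e = -2.024171 − 10 = -12.024171
θ=358°: x = r cos θ + √(L² − h²) = 57.964668 + 104.309248 = 162.273916

θ=148°: 53.7455
θ=358°: 162.2739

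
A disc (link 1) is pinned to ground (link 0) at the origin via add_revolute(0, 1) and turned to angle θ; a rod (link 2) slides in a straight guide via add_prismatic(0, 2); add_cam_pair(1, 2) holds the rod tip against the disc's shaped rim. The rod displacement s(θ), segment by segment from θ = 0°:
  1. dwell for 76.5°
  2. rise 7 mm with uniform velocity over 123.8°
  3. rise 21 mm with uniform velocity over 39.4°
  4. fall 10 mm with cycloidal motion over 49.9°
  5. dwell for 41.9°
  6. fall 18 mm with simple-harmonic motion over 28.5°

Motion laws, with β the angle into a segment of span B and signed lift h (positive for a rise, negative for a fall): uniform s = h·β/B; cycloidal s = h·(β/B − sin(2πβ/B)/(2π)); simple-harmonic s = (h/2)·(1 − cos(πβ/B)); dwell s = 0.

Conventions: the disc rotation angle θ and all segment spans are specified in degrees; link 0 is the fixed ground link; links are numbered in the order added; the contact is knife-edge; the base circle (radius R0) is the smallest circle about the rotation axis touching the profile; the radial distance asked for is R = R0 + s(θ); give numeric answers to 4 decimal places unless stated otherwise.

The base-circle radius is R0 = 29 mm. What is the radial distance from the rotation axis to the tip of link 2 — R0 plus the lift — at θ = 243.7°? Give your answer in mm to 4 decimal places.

segment 1 (0° to 76.5°, dwell): s unchanged at 0.0000
segment 2 (76.5° to 200.3°, uniform, h = 7) is passed completely: s = 0.0000 + (7) = 7.0000
segment 3 (200.3° to 239.7°, uniform, h = 21) is passed completely: s = 7.0000 + (21) = 28.0000
θ = 243.7° falls in segment 4 (239.7° to 289.6°, cycloidal, h = -10): β = 243.7 − 239.7 = 4°, B = 49.9°; Δs = -10·(0.0802 − sin(2π·0.0802)/(2π)) = -0.0335; s = 28.0000 − 0.0335 = 27.9665
R = R0 + s = 29 + 27.9665 = 56.9665

56.9665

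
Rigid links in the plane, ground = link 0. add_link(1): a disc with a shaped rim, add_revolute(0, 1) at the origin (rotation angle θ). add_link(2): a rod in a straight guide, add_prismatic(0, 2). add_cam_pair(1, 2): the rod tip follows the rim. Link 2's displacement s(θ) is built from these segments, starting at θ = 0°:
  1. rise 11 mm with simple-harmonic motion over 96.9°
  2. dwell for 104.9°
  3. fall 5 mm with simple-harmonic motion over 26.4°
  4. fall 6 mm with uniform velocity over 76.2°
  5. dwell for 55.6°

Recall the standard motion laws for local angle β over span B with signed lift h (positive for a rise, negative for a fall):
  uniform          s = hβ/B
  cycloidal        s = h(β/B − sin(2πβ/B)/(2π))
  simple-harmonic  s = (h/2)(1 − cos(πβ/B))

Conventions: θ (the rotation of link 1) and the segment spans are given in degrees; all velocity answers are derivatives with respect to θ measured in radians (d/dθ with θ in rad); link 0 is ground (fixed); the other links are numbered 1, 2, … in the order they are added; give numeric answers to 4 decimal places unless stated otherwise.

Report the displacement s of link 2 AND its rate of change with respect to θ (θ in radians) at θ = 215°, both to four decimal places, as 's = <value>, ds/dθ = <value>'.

segment 1 (0° to 96.9°, simple-harmonic, h = 11) is passed completely: s = 0.0000 + (11) = 11.0000
segment 2 (96.9° to 201.8°, dwell): s unchanged at 11.0000
θ = 215° falls in segment 3 (201.8° to 228.2°, simple-harmonic, h = -5): β = 215 − 201.8 = 13.2°, B = 26.4°; Δs = -5/2·(1 − cos(π·0.5000)) = -2.5000; s = 11.0000 − 2.5000 = 8.5000
velocity in seg [201.8°–228.2°] (simple-harmonic), θ in radians: β = 13.2° = 0.2304 rad, B = 26.4° = 0.4608 rad; ds/dθ = (πh/(2B)) sin(πβ/B) = (π·(-5)/(2·0.4608)) sin(π·0.5000) = -17.045455 mm/rad

s = 8.5000, ds/dθ = -17.0455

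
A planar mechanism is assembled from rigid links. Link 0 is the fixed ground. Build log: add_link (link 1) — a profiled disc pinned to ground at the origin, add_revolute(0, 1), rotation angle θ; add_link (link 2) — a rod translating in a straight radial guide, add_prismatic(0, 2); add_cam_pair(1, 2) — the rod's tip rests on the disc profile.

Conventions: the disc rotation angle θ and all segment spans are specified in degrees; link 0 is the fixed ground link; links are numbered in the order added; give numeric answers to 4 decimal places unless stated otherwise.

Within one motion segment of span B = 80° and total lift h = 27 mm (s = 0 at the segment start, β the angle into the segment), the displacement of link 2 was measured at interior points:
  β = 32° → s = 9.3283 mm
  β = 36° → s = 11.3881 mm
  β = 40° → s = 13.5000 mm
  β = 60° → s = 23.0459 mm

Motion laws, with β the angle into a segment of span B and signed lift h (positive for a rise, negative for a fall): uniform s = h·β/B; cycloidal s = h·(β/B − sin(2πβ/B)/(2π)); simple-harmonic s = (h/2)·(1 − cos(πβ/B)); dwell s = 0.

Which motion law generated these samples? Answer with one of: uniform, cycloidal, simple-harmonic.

candidates at β/B = r: uniform s = h·r (linear in β); cycloidal s = h·(r − sin(2πr)/(2π)); simple-harmonic s = (h/2)(1 − cos(πr))
β=32°: printed 9.3283 | uniform 10.8000, cycloidal 8.2742, simple-harmonic 9.3283
β=36°: printed 11.3881 | uniform 12.1500, cycloidal 10.8221, simple-harmonic 11.3881
β=40°: printed 13.5000 | uniform 13.5000, cycloidal 13.5000, simple-harmonic 13.5000
β=60°: printed 23.0459 | uniform 20.2500, cycloidal 24.5472, simple-harmonic 23.0459
only one law matches every sample → simple-harmonic

simple-harmonic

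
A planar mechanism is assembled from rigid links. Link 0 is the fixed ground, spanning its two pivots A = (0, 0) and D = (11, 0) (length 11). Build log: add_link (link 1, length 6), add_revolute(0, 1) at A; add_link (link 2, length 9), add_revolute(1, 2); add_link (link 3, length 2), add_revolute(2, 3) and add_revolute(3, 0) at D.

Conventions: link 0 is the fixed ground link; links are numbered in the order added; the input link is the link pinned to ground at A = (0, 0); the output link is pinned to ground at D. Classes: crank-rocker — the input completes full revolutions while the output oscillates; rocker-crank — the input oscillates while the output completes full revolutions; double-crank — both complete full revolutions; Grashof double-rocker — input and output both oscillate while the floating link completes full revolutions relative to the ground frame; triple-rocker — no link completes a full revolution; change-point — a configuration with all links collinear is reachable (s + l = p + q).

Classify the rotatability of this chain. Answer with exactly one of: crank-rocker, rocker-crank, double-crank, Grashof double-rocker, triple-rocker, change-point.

lengths: ground=11, input=6, coupler=9, output=2
sorted: s=2 (shortest), l=11 (longest), p+q=15
s + l = 13 vs p + q = 15
s + l < p + q (Grashof) with shortest = output link → rocker-crank

rocker-crank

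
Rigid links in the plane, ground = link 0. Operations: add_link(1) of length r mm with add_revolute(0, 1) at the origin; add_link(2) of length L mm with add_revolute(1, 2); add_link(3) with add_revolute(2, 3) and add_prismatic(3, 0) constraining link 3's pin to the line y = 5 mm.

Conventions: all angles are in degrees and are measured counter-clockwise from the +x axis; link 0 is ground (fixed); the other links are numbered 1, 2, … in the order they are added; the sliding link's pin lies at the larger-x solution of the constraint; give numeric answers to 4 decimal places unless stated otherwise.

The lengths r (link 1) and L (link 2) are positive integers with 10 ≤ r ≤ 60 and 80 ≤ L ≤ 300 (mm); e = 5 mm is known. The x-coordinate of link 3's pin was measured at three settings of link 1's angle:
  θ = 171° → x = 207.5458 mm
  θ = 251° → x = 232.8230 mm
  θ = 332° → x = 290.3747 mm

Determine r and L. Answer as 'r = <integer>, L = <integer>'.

constraint per measurement: (x − r cos θ)² + (r sin θ − e)² = L²
subtracting the θ₁ and θ₂ equations cancels the r² and L² terms:
r = (x₁² − x₂²) / (2[(x₁cos θ₁ + e sin θ₁) − (x₂cos θ₂ + e sin θ₂)]) = 45.0000 → r = 45
L² = (x₁ − r cos θ₁)² + (r sin θ₁ − e)² = 63504.0146 → L = 252.0000 → L = 252
check at θ₃=332°: x = 290.3747 (printed 290.3747) ✓

r = 45, L = 252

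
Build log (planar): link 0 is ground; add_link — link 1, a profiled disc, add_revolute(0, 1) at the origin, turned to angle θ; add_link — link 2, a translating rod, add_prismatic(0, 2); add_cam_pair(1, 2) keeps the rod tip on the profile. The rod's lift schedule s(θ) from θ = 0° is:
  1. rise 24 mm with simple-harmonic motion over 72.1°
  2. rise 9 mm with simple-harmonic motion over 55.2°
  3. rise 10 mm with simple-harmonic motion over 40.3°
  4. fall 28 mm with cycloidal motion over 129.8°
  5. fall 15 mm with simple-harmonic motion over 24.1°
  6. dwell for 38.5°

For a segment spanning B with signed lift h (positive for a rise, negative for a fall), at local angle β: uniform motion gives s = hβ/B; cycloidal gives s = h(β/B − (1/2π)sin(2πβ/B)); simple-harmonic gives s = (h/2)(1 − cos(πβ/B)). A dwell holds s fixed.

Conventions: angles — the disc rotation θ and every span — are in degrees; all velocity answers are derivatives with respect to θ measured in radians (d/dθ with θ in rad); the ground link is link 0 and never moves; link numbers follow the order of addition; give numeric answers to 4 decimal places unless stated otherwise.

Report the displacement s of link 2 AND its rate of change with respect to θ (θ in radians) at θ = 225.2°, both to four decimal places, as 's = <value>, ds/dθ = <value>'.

seg 1 [0°–72.1°] simple-harmonic, h=24: full span → s += 24 → s = 24.0000
seg 2 [72.1°–127.3°] simple-harmonic, h=9: full span → s += 9 → s = 33.0000
seg 3 [127.3°–167.6°] simple-harmonic, h=10: full span → s += 10 → s = 43.0000
seg 4 [167.6°–297.4°] cycloidal, h=-28: θ=225.2° here. β=57.6, B=129.8. -28·(0.4438 − sin(2π·0.4438)/(2π)) = -10.8831 → s = 32.1169
velocity in seg [167.6°–297.4°] (cycloidal), θ in radians: β = 57.6° = 1.0053 rad, B = 129.8° = 2.2654 rad; ds/dθ = (h/B)(1 − cos(2πβ/B)) = ((-28)/2.2654)(1 − cos(2π·0.4438)) = -23.955614 mm/rad

s = 32.1169, ds/dθ = -23.9556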